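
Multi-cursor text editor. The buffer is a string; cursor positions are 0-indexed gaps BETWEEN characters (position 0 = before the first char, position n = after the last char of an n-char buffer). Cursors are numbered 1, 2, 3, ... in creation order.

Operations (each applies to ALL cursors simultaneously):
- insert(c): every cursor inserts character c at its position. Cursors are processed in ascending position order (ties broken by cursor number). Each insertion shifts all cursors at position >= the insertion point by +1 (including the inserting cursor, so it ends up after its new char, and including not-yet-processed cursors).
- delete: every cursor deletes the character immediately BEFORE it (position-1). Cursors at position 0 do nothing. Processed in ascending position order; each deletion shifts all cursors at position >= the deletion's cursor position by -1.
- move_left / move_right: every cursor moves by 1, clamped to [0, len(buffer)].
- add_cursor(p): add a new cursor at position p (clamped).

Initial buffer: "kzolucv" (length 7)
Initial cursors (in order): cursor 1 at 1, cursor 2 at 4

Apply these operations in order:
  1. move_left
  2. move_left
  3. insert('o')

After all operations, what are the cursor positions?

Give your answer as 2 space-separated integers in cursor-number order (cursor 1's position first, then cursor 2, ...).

After op 1 (move_left): buffer="kzolucv" (len 7), cursors c1@0 c2@3, authorship .......
After op 2 (move_left): buffer="kzolucv" (len 7), cursors c1@0 c2@2, authorship .......
After op 3 (insert('o')): buffer="okzoolucv" (len 9), cursors c1@1 c2@4, authorship 1..2.....

Answer: 1 4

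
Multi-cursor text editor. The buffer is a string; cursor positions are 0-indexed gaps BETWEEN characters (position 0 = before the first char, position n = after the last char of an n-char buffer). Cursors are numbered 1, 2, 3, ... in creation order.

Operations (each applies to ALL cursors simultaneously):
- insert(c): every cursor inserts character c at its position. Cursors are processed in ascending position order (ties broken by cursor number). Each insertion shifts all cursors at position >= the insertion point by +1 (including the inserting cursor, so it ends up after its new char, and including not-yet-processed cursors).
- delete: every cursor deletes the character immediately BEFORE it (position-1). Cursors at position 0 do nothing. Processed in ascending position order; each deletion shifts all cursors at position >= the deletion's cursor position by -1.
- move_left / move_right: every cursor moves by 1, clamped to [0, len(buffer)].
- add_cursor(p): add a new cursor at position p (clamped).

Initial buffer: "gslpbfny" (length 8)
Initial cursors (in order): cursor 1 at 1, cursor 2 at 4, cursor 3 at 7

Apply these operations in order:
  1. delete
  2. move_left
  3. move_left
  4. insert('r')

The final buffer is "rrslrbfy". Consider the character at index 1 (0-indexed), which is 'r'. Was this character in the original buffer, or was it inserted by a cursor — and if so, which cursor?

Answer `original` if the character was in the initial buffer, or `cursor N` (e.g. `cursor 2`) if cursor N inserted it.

After op 1 (delete): buffer="slbfy" (len 5), cursors c1@0 c2@2 c3@4, authorship .....
After op 2 (move_left): buffer="slbfy" (len 5), cursors c1@0 c2@1 c3@3, authorship .....
After op 3 (move_left): buffer="slbfy" (len 5), cursors c1@0 c2@0 c3@2, authorship .....
After op 4 (insert('r')): buffer="rrslrbfy" (len 8), cursors c1@2 c2@2 c3@5, authorship 12..3...
Authorship (.=original, N=cursor N): 1 2 . . 3 . . .
Index 1: author = 2

Answer: cursor 2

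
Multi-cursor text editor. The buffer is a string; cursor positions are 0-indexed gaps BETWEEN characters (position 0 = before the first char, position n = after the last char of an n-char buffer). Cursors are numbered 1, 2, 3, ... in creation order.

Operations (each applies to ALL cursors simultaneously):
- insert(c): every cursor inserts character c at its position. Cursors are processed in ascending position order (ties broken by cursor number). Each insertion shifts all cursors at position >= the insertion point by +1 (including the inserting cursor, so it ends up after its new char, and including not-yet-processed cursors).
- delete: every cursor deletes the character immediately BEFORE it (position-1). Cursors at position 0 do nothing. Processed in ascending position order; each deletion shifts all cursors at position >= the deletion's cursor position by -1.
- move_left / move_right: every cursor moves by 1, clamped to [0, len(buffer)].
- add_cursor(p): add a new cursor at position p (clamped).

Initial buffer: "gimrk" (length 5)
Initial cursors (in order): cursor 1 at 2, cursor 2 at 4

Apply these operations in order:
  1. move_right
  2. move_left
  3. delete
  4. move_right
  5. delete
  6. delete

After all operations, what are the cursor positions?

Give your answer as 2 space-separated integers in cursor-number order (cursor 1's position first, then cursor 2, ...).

Answer: 0 0

Derivation:
After op 1 (move_right): buffer="gimrk" (len 5), cursors c1@3 c2@5, authorship .....
After op 2 (move_left): buffer="gimrk" (len 5), cursors c1@2 c2@4, authorship .....
After op 3 (delete): buffer="gmk" (len 3), cursors c1@1 c2@2, authorship ...
After op 4 (move_right): buffer="gmk" (len 3), cursors c1@2 c2@3, authorship ...
After op 5 (delete): buffer="g" (len 1), cursors c1@1 c2@1, authorship .
After op 6 (delete): buffer="" (len 0), cursors c1@0 c2@0, authorship 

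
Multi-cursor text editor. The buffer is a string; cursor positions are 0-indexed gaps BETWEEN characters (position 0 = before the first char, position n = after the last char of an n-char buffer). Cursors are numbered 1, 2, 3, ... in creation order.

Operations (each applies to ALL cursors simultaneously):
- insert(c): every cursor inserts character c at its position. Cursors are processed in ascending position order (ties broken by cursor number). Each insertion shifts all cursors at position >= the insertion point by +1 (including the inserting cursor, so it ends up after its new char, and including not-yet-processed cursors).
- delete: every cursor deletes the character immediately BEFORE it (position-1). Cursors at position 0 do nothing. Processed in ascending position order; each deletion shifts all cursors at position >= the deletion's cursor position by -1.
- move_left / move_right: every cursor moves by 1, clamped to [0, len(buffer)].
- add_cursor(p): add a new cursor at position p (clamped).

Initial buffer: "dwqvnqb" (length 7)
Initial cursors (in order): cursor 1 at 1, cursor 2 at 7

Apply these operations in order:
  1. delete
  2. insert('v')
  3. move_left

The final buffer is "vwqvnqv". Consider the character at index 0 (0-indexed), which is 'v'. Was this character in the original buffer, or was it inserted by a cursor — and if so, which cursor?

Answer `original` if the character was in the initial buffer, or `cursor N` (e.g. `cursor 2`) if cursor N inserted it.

Answer: cursor 1

Derivation:
After op 1 (delete): buffer="wqvnq" (len 5), cursors c1@0 c2@5, authorship .....
After op 2 (insert('v')): buffer="vwqvnqv" (len 7), cursors c1@1 c2@7, authorship 1.....2
After op 3 (move_left): buffer="vwqvnqv" (len 7), cursors c1@0 c2@6, authorship 1.....2
Authorship (.=original, N=cursor N): 1 . . . . . 2
Index 0: author = 1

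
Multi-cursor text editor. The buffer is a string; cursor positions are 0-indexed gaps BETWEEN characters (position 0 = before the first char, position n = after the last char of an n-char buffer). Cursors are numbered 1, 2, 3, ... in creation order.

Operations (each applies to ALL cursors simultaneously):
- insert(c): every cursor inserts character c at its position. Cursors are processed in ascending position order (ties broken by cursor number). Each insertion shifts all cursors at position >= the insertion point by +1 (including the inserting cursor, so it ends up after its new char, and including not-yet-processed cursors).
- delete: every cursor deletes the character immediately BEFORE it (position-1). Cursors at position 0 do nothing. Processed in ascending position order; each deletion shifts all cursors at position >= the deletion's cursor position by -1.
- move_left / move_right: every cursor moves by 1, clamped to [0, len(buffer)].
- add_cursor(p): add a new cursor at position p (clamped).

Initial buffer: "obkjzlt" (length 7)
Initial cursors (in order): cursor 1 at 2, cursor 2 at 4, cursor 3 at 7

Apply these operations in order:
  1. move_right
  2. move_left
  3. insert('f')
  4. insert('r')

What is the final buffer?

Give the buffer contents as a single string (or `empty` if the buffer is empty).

Answer: obfrkjfrzlfrt

Derivation:
After op 1 (move_right): buffer="obkjzlt" (len 7), cursors c1@3 c2@5 c3@7, authorship .......
After op 2 (move_left): buffer="obkjzlt" (len 7), cursors c1@2 c2@4 c3@6, authorship .......
After op 3 (insert('f')): buffer="obfkjfzlft" (len 10), cursors c1@3 c2@6 c3@9, authorship ..1..2..3.
After op 4 (insert('r')): buffer="obfrkjfrzlfrt" (len 13), cursors c1@4 c2@8 c3@12, authorship ..11..22..33.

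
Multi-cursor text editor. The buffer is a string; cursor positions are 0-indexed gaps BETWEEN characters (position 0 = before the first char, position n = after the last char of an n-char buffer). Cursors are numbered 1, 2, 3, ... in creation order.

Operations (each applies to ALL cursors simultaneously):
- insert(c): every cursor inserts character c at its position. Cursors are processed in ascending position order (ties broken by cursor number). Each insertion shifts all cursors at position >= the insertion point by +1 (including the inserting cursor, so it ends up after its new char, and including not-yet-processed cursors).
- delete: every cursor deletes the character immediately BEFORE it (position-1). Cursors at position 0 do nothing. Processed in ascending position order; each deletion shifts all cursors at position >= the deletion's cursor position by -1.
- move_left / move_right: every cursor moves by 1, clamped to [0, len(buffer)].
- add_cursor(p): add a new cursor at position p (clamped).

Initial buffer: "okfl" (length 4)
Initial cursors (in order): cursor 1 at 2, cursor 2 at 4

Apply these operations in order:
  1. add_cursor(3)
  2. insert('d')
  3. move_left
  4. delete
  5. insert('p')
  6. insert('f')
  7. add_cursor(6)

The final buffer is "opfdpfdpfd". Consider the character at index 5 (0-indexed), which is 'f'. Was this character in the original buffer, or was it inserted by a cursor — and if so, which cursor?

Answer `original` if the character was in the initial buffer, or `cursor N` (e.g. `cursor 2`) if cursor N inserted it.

After op 1 (add_cursor(3)): buffer="okfl" (len 4), cursors c1@2 c3@3 c2@4, authorship ....
After op 2 (insert('d')): buffer="okdfdld" (len 7), cursors c1@3 c3@5 c2@7, authorship ..1.3.2
After op 3 (move_left): buffer="okdfdld" (len 7), cursors c1@2 c3@4 c2@6, authorship ..1.3.2
After op 4 (delete): buffer="oddd" (len 4), cursors c1@1 c3@2 c2@3, authorship .132
After op 5 (insert('p')): buffer="opdpdpd" (len 7), cursors c1@2 c3@4 c2@6, authorship .113322
After op 6 (insert('f')): buffer="opfdpfdpfd" (len 10), cursors c1@3 c3@6 c2@9, authorship .111333222
After op 7 (add_cursor(6)): buffer="opfdpfdpfd" (len 10), cursors c1@3 c3@6 c4@6 c2@9, authorship .111333222
Authorship (.=original, N=cursor N): . 1 1 1 3 3 3 2 2 2
Index 5: author = 3

Answer: cursor 3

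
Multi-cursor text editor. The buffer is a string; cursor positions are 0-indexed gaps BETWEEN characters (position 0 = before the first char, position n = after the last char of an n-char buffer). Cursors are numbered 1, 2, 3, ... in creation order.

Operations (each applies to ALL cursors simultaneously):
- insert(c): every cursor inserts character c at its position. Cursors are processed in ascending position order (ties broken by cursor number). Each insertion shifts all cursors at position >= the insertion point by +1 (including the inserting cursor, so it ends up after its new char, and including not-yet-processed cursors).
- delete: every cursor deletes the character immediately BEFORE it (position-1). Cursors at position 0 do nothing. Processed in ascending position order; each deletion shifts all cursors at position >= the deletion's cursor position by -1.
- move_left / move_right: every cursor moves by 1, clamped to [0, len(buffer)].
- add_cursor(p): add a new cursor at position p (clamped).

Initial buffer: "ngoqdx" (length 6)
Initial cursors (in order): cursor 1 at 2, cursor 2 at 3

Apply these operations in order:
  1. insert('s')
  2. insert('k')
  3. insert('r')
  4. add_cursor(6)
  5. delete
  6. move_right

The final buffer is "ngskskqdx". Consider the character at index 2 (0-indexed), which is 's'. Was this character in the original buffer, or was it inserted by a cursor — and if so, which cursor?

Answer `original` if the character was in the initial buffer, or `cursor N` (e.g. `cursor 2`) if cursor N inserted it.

Answer: cursor 1

Derivation:
After op 1 (insert('s')): buffer="ngsosqdx" (len 8), cursors c1@3 c2@5, authorship ..1.2...
After op 2 (insert('k')): buffer="ngskoskqdx" (len 10), cursors c1@4 c2@7, authorship ..11.22...
After op 3 (insert('r')): buffer="ngskroskrqdx" (len 12), cursors c1@5 c2@9, authorship ..111.222...
After op 4 (add_cursor(6)): buffer="ngskroskrqdx" (len 12), cursors c1@5 c3@6 c2@9, authorship ..111.222...
After op 5 (delete): buffer="ngskskqdx" (len 9), cursors c1@4 c3@4 c2@6, authorship ..1122...
After op 6 (move_right): buffer="ngskskqdx" (len 9), cursors c1@5 c3@5 c2@7, authorship ..1122...
Authorship (.=original, N=cursor N): . . 1 1 2 2 . . .
Index 2: author = 1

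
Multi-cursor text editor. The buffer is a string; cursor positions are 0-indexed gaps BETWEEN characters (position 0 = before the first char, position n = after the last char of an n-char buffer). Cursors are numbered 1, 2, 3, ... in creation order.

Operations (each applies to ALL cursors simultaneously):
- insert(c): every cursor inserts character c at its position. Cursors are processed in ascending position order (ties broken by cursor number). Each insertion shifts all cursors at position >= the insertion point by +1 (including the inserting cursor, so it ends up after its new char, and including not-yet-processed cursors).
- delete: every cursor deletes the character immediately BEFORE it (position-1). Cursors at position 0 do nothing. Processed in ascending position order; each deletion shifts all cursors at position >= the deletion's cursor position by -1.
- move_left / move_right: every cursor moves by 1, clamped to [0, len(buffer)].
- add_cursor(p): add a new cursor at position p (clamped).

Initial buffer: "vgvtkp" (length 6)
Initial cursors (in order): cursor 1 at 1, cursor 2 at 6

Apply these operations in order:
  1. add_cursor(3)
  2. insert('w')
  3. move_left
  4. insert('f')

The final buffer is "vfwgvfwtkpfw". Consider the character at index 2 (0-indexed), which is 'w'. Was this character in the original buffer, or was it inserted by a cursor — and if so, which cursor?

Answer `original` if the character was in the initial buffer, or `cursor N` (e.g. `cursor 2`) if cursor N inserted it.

After op 1 (add_cursor(3)): buffer="vgvtkp" (len 6), cursors c1@1 c3@3 c2@6, authorship ......
After op 2 (insert('w')): buffer="vwgvwtkpw" (len 9), cursors c1@2 c3@5 c2@9, authorship .1..3...2
After op 3 (move_left): buffer="vwgvwtkpw" (len 9), cursors c1@1 c3@4 c2@8, authorship .1..3...2
After op 4 (insert('f')): buffer="vfwgvfwtkpfw" (len 12), cursors c1@2 c3@6 c2@11, authorship .11..33...22
Authorship (.=original, N=cursor N): . 1 1 . . 3 3 . . . 2 2
Index 2: author = 1

Answer: cursor 1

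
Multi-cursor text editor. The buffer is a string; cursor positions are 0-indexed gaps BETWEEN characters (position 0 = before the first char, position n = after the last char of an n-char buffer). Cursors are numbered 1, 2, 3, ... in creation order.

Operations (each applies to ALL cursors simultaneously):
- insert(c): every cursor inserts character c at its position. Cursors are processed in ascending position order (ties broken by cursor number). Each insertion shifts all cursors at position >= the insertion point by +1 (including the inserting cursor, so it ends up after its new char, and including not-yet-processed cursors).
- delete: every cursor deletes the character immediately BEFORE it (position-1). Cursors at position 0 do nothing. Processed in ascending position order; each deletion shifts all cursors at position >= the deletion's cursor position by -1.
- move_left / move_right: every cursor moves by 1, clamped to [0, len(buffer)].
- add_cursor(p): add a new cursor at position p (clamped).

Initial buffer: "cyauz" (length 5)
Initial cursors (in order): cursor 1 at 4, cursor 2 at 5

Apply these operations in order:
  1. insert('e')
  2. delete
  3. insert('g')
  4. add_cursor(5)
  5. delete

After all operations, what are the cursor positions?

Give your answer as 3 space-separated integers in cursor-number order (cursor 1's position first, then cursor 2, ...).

After op 1 (insert('e')): buffer="cyaueze" (len 7), cursors c1@5 c2@7, authorship ....1.2
After op 2 (delete): buffer="cyauz" (len 5), cursors c1@4 c2@5, authorship .....
After op 3 (insert('g')): buffer="cyaugzg" (len 7), cursors c1@5 c2@7, authorship ....1.2
After op 4 (add_cursor(5)): buffer="cyaugzg" (len 7), cursors c1@5 c3@5 c2@7, authorship ....1.2
After op 5 (delete): buffer="cyaz" (len 4), cursors c1@3 c3@3 c2@4, authorship ....

Answer: 3 4 3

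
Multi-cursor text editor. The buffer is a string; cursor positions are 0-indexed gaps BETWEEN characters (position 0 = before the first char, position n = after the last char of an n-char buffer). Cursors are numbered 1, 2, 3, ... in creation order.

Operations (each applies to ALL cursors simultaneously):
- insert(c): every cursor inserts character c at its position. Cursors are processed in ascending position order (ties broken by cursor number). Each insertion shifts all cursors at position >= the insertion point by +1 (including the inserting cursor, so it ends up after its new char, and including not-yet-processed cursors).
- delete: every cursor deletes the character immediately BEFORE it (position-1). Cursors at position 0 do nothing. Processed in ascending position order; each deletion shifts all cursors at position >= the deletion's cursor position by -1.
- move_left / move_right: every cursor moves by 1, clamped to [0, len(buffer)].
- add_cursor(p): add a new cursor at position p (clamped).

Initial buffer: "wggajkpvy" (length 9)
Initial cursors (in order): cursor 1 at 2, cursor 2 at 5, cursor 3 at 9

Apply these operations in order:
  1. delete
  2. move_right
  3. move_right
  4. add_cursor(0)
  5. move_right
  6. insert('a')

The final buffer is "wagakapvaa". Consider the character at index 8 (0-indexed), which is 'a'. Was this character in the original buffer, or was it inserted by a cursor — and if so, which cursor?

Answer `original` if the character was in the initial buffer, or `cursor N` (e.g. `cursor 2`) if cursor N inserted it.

After op 1 (delete): buffer="wgakpv" (len 6), cursors c1@1 c2@3 c3@6, authorship ......
After op 2 (move_right): buffer="wgakpv" (len 6), cursors c1@2 c2@4 c3@6, authorship ......
After op 3 (move_right): buffer="wgakpv" (len 6), cursors c1@3 c2@5 c3@6, authorship ......
After op 4 (add_cursor(0)): buffer="wgakpv" (len 6), cursors c4@0 c1@3 c2@5 c3@6, authorship ......
After op 5 (move_right): buffer="wgakpv" (len 6), cursors c4@1 c1@4 c2@6 c3@6, authorship ......
After op 6 (insert('a')): buffer="wagakapvaa" (len 10), cursors c4@2 c1@6 c2@10 c3@10, authorship .4...1..23
Authorship (.=original, N=cursor N): . 4 . . . 1 . . 2 3
Index 8: author = 2

Answer: cursor 2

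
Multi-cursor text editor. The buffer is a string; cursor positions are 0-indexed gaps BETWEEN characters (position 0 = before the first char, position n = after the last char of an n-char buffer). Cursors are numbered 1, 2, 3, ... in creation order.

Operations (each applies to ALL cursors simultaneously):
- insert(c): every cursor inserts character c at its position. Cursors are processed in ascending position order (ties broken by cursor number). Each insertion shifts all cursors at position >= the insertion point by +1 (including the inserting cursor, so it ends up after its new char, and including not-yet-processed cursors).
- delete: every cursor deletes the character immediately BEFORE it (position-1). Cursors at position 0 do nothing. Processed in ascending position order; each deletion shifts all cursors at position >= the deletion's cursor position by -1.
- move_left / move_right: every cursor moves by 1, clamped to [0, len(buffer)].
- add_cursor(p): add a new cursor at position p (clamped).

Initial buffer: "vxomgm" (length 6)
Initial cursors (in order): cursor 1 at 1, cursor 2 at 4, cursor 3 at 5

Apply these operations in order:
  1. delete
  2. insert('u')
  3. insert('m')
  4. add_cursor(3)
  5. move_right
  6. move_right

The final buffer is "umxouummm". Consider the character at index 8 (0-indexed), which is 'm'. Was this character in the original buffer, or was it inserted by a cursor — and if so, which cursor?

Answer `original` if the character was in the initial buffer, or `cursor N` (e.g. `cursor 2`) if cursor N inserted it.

Answer: original

Derivation:
After op 1 (delete): buffer="xom" (len 3), cursors c1@0 c2@2 c3@2, authorship ...
After op 2 (insert('u')): buffer="uxouum" (len 6), cursors c1@1 c2@5 c3@5, authorship 1..23.
After op 3 (insert('m')): buffer="umxouummm" (len 9), cursors c1@2 c2@8 c3@8, authorship 11..2323.
After op 4 (add_cursor(3)): buffer="umxouummm" (len 9), cursors c1@2 c4@3 c2@8 c3@8, authorship 11..2323.
After op 5 (move_right): buffer="umxouummm" (len 9), cursors c1@3 c4@4 c2@9 c3@9, authorship 11..2323.
After op 6 (move_right): buffer="umxouummm" (len 9), cursors c1@4 c4@5 c2@9 c3@9, authorship 11..2323.
Authorship (.=original, N=cursor N): 1 1 . . 2 3 2 3 .
Index 8: author = original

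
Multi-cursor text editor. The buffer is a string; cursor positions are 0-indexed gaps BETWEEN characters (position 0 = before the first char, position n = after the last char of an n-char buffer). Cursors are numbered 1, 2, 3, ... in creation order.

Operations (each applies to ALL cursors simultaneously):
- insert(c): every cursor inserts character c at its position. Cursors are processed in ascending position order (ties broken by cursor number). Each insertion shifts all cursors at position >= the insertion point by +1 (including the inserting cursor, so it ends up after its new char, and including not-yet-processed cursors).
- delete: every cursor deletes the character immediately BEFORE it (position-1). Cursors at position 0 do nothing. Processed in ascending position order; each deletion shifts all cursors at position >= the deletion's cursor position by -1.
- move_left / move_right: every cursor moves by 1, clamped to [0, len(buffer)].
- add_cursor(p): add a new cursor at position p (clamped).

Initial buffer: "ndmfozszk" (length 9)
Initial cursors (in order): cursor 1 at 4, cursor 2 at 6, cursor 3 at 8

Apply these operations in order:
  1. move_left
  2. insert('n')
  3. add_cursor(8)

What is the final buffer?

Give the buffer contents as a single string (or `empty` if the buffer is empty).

Answer: ndmnfonzsnzk

Derivation:
After op 1 (move_left): buffer="ndmfozszk" (len 9), cursors c1@3 c2@5 c3@7, authorship .........
After op 2 (insert('n')): buffer="ndmnfonzsnzk" (len 12), cursors c1@4 c2@7 c3@10, authorship ...1..2..3..
After op 3 (add_cursor(8)): buffer="ndmnfonzsnzk" (len 12), cursors c1@4 c2@7 c4@8 c3@10, authorship ...1..2..3..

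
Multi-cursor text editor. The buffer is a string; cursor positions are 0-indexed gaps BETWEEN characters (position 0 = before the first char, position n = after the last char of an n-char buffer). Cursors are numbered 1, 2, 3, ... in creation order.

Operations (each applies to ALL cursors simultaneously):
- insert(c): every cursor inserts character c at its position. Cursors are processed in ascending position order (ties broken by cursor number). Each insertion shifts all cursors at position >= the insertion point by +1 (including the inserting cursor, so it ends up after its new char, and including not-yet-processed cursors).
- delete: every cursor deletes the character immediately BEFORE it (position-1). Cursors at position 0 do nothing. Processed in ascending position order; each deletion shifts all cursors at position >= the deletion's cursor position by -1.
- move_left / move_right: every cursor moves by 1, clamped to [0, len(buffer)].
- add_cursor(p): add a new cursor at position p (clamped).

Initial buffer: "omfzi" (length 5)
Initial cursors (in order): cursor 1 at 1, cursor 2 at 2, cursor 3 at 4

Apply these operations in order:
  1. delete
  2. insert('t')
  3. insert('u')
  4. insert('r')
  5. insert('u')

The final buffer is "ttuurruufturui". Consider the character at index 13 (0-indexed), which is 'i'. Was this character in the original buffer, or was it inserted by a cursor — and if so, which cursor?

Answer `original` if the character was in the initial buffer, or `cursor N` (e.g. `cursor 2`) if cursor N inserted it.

Answer: original

Derivation:
After op 1 (delete): buffer="fi" (len 2), cursors c1@0 c2@0 c3@1, authorship ..
After op 2 (insert('t')): buffer="ttfti" (len 5), cursors c1@2 c2@2 c3@4, authorship 12.3.
After op 3 (insert('u')): buffer="ttuuftui" (len 8), cursors c1@4 c2@4 c3@7, authorship 1212.33.
After op 4 (insert('r')): buffer="ttuurrfturi" (len 11), cursors c1@6 c2@6 c3@10, authorship 121212.333.
After op 5 (insert('u')): buffer="ttuurruufturui" (len 14), cursors c1@8 c2@8 c3@13, authorship 12121212.3333.
Authorship (.=original, N=cursor N): 1 2 1 2 1 2 1 2 . 3 3 3 3 .
Index 13: author = original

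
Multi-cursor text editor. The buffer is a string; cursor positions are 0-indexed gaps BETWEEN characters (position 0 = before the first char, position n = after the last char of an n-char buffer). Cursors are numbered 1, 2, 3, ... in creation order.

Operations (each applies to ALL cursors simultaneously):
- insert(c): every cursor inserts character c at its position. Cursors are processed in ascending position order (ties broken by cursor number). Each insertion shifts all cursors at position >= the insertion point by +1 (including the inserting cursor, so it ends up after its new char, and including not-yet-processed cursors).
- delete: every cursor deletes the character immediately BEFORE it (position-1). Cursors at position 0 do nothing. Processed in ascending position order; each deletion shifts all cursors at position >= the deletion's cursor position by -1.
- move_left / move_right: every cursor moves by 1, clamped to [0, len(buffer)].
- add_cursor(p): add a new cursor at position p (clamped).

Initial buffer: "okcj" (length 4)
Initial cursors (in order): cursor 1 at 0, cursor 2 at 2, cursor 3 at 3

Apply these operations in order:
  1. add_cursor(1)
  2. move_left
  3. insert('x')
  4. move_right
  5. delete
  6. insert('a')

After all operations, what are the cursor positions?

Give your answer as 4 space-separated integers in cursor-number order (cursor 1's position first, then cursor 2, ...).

Answer: 3 5 7 3

Derivation:
After op 1 (add_cursor(1)): buffer="okcj" (len 4), cursors c1@0 c4@1 c2@2 c3@3, authorship ....
After op 2 (move_left): buffer="okcj" (len 4), cursors c1@0 c4@0 c2@1 c3@2, authorship ....
After op 3 (insert('x')): buffer="xxoxkxcj" (len 8), cursors c1@2 c4@2 c2@4 c3@6, authorship 14.2.3..
After op 4 (move_right): buffer="xxoxkxcj" (len 8), cursors c1@3 c4@3 c2@5 c3@7, authorship 14.2.3..
After op 5 (delete): buffer="xxxj" (len 4), cursors c1@1 c4@1 c2@2 c3@3, authorship 123.
After op 6 (insert('a')): buffer="xaaxaxaj" (len 8), cursors c1@3 c4@3 c2@5 c3@7, authorship 1142233.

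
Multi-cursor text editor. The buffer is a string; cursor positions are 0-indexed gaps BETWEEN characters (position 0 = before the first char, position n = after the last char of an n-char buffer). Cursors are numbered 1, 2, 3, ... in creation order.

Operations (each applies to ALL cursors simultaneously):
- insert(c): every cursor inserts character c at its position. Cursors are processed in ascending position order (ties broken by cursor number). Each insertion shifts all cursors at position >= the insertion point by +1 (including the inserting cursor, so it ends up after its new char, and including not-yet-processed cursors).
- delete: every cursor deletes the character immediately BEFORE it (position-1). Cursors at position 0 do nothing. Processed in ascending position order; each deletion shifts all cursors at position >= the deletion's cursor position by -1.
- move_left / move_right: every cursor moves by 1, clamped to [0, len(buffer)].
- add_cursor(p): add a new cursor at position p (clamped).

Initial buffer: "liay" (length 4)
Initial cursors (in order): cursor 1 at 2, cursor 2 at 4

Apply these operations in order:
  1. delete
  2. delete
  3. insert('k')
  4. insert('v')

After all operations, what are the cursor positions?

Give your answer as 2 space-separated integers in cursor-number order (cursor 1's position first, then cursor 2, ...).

Answer: 4 4

Derivation:
After op 1 (delete): buffer="la" (len 2), cursors c1@1 c2@2, authorship ..
After op 2 (delete): buffer="" (len 0), cursors c1@0 c2@0, authorship 
After op 3 (insert('k')): buffer="kk" (len 2), cursors c1@2 c2@2, authorship 12
After op 4 (insert('v')): buffer="kkvv" (len 4), cursors c1@4 c2@4, authorship 1212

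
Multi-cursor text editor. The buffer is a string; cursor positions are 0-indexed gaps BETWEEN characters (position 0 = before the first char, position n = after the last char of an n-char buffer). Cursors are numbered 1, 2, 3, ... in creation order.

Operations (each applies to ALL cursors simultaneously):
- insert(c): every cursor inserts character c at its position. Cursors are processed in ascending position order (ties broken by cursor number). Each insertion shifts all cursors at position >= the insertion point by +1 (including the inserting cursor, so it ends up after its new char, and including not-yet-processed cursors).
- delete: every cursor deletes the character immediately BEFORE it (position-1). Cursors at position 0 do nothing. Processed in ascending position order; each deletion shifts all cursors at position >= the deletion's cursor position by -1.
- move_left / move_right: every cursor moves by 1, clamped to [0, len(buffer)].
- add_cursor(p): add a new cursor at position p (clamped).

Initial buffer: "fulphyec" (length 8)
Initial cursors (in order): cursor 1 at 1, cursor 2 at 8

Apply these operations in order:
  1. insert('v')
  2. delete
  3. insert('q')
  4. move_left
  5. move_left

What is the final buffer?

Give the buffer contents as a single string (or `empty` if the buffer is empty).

Answer: fqulphyecq

Derivation:
After op 1 (insert('v')): buffer="fvulphyecv" (len 10), cursors c1@2 c2@10, authorship .1.......2
After op 2 (delete): buffer="fulphyec" (len 8), cursors c1@1 c2@8, authorship ........
After op 3 (insert('q')): buffer="fqulphyecq" (len 10), cursors c1@2 c2@10, authorship .1.......2
After op 4 (move_left): buffer="fqulphyecq" (len 10), cursors c1@1 c2@9, authorship .1.......2
After op 5 (move_left): buffer="fqulphyecq" (len 10), cursors c1@0 c2@8, authorship .1.......2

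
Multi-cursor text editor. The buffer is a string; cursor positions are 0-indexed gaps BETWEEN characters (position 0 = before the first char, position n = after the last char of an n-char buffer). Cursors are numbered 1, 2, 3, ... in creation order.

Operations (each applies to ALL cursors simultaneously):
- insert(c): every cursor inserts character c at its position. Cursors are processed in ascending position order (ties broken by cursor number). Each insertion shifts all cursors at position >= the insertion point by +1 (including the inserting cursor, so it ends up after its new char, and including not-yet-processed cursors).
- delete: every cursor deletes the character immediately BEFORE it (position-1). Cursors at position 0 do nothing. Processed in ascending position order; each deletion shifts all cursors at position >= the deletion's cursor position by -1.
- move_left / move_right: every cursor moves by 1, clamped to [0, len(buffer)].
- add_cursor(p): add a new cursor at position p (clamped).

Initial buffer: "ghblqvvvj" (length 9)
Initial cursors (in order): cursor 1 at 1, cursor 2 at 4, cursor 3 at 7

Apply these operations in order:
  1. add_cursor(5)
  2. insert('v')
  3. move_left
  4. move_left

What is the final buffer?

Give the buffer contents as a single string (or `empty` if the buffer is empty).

After op 1 (add_cursor(5)): buffer="ghblqvvvj" (len 9), cursors c1@1 c2@4 c4@5 c3@7, authorship .........
After op 2 (insert('v')): buffer="gvhblvqvvvvvj" (len 13), cursors c1@2 c2@6 c4@8 c3@11, authorship .1...2.4..3..
After op 3 (move_left): buffer="gvhblvqvvvvvj" (len 13), cursors c1@1 c2@5 c4@7 c3@10, authorship .1...2.4..3..
After op 4 (move_left): buffer="gvhblvqvvvvvj" (len 13), cursors c1@0 c2@4 c4@6 c3@9, authorship .1...2.4..3..

Answer: gvhblvqvvvvvj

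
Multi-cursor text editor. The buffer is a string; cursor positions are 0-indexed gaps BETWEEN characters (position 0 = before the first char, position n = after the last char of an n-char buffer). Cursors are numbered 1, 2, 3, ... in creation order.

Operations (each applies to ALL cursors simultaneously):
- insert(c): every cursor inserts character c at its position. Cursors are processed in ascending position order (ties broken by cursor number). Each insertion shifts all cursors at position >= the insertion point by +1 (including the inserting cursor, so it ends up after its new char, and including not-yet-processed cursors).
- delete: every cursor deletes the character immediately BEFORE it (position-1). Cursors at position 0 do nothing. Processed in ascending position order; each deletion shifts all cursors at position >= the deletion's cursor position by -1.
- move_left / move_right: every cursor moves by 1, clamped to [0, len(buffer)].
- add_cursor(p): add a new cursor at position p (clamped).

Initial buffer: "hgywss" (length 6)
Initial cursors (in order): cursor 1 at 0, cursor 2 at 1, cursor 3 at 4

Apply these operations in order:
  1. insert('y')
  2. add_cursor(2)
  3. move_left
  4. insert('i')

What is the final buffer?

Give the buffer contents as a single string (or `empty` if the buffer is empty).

Answer: iyihiygywiyss

Derivation:
After op 1 (insert('y')): buffer="yhygywyss" (len 9), cursors c1@1 c2@3 c3@7, authorship 1.2...3..
After op 2 (add_cursor(2)): buffer="yhygywyss" (len 9), cursors c1@1 c4@2 c2@3 c3@7, authorship 1.2...3..
After op 3 (move_left): buffer="yhygywyss" (len 9), cursors c1@0 c4@1 c2@2 c3@6, authorship 1.2...3..
After op 4 (insert('i')): buffer="iyihiygywiyss" (len 13), cursors c1@1 c4@3 c2@5 c3@10, authorship 114.22...33..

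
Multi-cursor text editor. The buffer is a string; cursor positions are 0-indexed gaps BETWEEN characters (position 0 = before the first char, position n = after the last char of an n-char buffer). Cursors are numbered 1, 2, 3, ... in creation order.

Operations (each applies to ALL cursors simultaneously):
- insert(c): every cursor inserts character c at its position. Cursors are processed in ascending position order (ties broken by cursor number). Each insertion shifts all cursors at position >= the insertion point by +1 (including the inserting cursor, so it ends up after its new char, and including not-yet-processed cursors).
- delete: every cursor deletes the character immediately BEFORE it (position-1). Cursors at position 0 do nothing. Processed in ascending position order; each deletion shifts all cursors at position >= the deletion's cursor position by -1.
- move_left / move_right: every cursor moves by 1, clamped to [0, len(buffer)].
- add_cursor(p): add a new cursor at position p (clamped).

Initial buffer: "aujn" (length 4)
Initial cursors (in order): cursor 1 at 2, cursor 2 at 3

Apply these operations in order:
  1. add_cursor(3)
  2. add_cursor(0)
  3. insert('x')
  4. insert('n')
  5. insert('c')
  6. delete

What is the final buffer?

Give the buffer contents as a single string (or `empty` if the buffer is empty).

Answer: xnauxnjxxnnn

Derivation:
After op 1 (add_cursor(3)): buffer="aujn" (len 4), cursors c1@2 c2@3 c3@3, authorship ....
After op 2 (add_cursor(0)): buffer="aujn" (len 4), cursors c4@0 c1@2 c2@3 c3@3, authorship ....
After op 3 (insert('x')): buffer="xauxjxxn" (len 8), cursors c4@1 c1@4 c2@7 c3@7, authorship 4..1.23.
After op 4 (insert('n')): buffer="xnauxnjxxnnn" (len 12), cursors c4@2 c1@6 c2@11 c3@11, authorship 44..11.2323.
After op 5 (insert('c')): buffer="xncauxncjxxnnccn" (len 16), cursors c4@3 c1@8 c2@15 c3@15, authorship 444..111.232323.
After op 6 (delete): buffer="xnauxnjxxnnn" (len 12), cursors c4@2 c1@6 c2@11 c3@11, authorship 44..11.2323.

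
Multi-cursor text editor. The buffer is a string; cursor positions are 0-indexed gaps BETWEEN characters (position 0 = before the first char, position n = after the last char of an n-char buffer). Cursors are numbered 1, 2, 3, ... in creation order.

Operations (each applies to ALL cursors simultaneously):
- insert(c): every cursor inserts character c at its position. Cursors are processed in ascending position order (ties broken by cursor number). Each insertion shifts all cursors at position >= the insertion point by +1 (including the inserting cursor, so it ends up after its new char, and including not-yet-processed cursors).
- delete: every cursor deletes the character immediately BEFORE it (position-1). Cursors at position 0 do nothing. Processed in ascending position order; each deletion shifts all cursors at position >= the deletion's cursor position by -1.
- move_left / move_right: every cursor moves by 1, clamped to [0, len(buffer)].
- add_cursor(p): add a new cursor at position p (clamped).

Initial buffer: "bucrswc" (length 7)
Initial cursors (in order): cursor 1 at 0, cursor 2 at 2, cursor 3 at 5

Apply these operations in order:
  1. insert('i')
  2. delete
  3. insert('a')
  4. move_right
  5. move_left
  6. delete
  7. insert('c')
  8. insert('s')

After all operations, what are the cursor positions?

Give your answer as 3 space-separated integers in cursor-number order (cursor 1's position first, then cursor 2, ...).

After op 1 (insert('i')): buffer="ibuicrsiwc" (len 10), cursors c1@1 c2@4 c3@8, authorship 1..2...3..
After op 2 (delete): buffer="bucrswc" (len 7), cursors c1@0 c2@2 c3@5, authorship .......
After op 3 (insert('a')): buffer="abuacrsawc" (len 10), cursors c1@1 c2@4 c3@8, authorship 1..2...3..
After op 4 (move_right): buffer="abuacrsawc" (len 10), cursors c1@2 c2@5 c3@9, authorship 1..2...3..
After op 5 (move_left): buffer="abuacrsawc" (len 10), cursors c1@1 c2@4 c3@8, authorship 1..2...3..
After op 6 (delete): buffer="bucrswc" (len 7), cursors c1@0 c2@2 c3@5, authorship .......
After op 7 (insert('c')): buffer="cbuccrscwc" (len 10), cursors c1@1 c2@4 c3@8, authorship 1..2...3..
After op 8 (insert('s')): buffer="csbucscrscswc" (len 13), cursors c1@2 c2@6 c3@11, authorship 11..22...33..

Answer: 2 6 11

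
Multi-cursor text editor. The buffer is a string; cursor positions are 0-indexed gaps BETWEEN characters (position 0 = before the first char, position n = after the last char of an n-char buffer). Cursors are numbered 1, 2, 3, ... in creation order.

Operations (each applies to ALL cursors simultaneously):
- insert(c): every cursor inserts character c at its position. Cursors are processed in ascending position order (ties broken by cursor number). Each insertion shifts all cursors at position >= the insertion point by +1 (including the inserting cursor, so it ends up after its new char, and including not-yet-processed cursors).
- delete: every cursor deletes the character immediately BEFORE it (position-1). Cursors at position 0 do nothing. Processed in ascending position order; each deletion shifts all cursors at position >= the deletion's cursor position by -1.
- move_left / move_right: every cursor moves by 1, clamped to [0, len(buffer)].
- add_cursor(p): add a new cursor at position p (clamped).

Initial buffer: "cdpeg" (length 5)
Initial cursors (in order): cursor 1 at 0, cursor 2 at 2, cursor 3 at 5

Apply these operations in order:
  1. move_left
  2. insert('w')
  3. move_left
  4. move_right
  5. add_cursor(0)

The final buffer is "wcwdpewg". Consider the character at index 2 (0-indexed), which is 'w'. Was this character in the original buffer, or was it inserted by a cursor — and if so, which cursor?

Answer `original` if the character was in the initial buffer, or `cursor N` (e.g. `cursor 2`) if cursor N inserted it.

Answer: cursor 2

Derivation:
After op 1 (move_left): buffer="cdpeg" (len 5), cursors c1@0 c2@1 c3@4, authorship .....
After op 2 (insert('w')): buffer="wcwdpewg" (len 8), cursors c1@1 c2@3 c3@7, authorship 1.2...3.
After op 3 (move_left): buffer="wcwdpewg" (len 8), cursors c1@0 c2@2 c3@6, authorship 1.2...3.
After op 4 (move_right): buffer="wcwdpewg" (len 8), cursors c1@1 c2@3 c3@7, authorship 1.2...3.
After op 5 (add_cursor(0)): buffer="wcwdpewg" (len 8), cursors c4@0 c1@1 c2@3 c3@7, authorship 1.2...3.
Authorship (.=original, N=cursor N): 1 . 2 . . . 3 .
Index 2: author = 2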